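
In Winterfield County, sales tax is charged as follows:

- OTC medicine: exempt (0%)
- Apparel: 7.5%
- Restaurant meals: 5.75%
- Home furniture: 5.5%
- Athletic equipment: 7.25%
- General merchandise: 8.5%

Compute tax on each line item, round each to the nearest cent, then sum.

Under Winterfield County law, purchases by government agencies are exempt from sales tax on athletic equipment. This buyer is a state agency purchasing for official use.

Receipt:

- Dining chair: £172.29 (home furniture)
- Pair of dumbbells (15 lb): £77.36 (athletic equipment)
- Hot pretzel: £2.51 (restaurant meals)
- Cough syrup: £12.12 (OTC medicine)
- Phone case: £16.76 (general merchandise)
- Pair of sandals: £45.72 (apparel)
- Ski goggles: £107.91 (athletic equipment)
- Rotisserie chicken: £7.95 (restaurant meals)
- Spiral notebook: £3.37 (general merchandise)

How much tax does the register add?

Dining chair £172.29: home furniture → 5.5% → £9.48
Pair of dumbbells (15 lb) £77.36: athletic equipment, buyer-exempt → 0% → £0.00
Hot pretzel £2.51: restaurant meals → 5.75% → £0.14
Cough syrup £12.12: OTC medicine → 0% → £0.00
Phone case £16.76: general merchandise → 8.5% → £1.42
Pair of sandals £45.72: apparel → 7.5% → £3.43
Ski goggles £107.91: athletic equipment, buyer-exempt → 0% → £0.00
Rotisserie chicken £7.95: restaurant meals → 5.75% → £0.46
Spiral notebook £3.37: general merchandise → 8.5% → £0.29
Total tax = £9.48 + £0.14 + £1.42 + £3.43 + £0.46 + £0.29 = £15.22

£15.22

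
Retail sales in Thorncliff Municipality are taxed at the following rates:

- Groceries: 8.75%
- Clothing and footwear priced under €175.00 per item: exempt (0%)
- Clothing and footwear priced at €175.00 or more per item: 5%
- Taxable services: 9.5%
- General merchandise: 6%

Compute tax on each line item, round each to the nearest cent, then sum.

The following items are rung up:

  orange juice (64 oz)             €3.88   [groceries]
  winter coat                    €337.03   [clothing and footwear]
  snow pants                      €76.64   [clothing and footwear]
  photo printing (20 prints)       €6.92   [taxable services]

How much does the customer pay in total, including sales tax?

Orange juice (64 oz) €3.88: groceries → 8.75% → €0.34
Winter coat €337.03: clothing and footwear, €175.00 or more → 5% → €16.85
Snow pants €76.64: clothing and footwear, under €175.00 → 0% → €0.00
Photo printing (20 prints) €6.92: taxable services → 9.5% → €0.66
Subtotal = €424.47; tax = €17.85; total due = €442.32

€442.32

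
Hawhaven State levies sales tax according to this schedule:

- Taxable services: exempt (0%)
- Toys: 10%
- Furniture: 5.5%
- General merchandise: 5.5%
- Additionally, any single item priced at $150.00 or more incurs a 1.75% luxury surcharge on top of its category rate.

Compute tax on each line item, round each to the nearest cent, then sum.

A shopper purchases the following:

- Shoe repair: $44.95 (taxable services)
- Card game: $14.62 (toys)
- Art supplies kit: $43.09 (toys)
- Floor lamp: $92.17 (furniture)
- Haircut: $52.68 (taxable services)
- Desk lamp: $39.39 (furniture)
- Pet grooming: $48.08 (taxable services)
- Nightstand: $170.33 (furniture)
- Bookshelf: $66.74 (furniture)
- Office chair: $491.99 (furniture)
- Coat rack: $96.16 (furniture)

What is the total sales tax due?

$69.99

Shoe repair $44.95: taxable services → 0% → $0.00
Card game $14.62: toys → 10% → $1.46
Art supplies kit $43.09: toys → 10% → $4.31
Floor lamp $92.17: furniture → 5.5% → $5.07
Haircut $52.68: taxable services → 0% → $0.00
Desk lamp $39.39: furniture → 5.5% → $2.17
Pet grooming $48.08: taxable services → 0% → $0.00
Nightstand $170.33: furniture → 5.5% + 1.75% surcharge = 7.25% → $12.35
Bookshelf $66.74: furniture → 5.5% → $3.67
Office chair $491.99: furniture → 5.5% + 1.75% surcharge = 7.25% → $35.67
Coat rack $96.16: furniture → 5.5% → $5.29
Total tax = $1.46 + $4.31 + $5.07 + $2.17 + $12.35 + $3.67 + $35.67 + $5.29 = $69.99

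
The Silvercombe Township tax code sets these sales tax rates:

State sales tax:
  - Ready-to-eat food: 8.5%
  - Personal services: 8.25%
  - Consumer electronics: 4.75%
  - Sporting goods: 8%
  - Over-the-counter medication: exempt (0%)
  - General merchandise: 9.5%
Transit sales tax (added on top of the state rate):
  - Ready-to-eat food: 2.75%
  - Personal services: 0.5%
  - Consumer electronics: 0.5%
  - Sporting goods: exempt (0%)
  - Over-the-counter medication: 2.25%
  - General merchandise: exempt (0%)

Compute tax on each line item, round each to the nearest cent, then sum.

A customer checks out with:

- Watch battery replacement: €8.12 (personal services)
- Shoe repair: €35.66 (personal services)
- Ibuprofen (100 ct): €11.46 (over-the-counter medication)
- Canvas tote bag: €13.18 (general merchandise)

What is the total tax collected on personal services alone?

€3.83

Watch battery replacement €8.12: personal services → 8.25% + 0.5% transit = 8.75% → €0.71
Shoe repair €35.66: personal services → 8.25% + 0.5% transit = 8.75% → €3.12
Tax on personal services = €0.71 + €3.12 = €3.83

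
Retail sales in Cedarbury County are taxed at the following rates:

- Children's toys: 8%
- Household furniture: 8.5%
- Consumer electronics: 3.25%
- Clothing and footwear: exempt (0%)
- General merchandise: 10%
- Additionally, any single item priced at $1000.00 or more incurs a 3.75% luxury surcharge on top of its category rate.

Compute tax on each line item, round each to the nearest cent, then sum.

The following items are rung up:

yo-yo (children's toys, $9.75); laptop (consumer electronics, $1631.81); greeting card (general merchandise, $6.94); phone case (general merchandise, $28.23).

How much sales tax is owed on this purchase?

$118.52

Yo-yo $9.75: children's toys → 8% → $0.78
Laptop $1631.81: consumer electronics → 3.25% + 3.75% surcharge = 7% → $114.23
Greeting card $6.94: general merchandise → 10% → $0.69
Phone case $28.23: general merchandise → 10% → $2.82
Total tax = $0.78 + $114.23 + $0.69 + $2.82 = $118.52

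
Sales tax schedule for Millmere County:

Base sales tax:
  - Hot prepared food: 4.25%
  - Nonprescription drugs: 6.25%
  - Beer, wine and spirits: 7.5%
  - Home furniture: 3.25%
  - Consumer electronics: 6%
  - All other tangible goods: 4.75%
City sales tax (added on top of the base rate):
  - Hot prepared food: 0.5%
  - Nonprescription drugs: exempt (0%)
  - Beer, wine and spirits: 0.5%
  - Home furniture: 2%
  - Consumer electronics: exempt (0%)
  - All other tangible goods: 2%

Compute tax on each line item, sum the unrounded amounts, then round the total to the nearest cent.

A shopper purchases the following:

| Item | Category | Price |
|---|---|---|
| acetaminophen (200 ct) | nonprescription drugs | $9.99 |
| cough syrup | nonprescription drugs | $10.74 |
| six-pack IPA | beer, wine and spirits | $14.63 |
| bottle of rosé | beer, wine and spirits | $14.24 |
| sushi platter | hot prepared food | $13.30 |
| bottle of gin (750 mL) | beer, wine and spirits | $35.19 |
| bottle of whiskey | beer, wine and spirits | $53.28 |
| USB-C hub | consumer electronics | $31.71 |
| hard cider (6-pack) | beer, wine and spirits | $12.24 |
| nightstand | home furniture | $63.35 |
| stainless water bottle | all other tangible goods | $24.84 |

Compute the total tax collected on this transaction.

Acetaminophen (200 ct) $9.99: nonprescription drugs → 6.25% + 0% city = 6.25% → $0.624375
Cough syrup $10.74: nonprescription drugs → 6.25% + 0% city = 6.25% → $0.67125
Six-pack IPA $14.63: beer, wine and spirits → 7.5% + 0.5% city = 8% → $1.1704
Bottle of rosé $14.24: beer, wine and spirits → 7.5% + 0.5% city = 8% → $1.1392
Sushi platter $13.30: hot prepared food → 4.25% + 0.5% city = 4.75% → $0.63175
Bottle of gin (750 mL) $35.19: beer, wine and spirits → 7.5% + 0.5% city = 8% → $2.8152
Bottle of whiskey $53.28: beer, wine and spirits → 7.5% + 0.5% city = 8% → $4.2624
USB-C hub $31.71: consumer electronics → 6% + 0% city = 6% → $1.9026
Hard cider (6-pack) $12.24: beer, wine and spirits → 7.5% + 0.5% city = 8% → $0.9792
Nightstand $63.35: home furniture → 3.25% + 2% city = 5.25% → $3.325875
Stainless water bottle $24.84: all other tangible goods → 4.75% + 2% city = 6.75% → $1.6767
Unrounded tax sum = $19.19895 → $19.20

$19.20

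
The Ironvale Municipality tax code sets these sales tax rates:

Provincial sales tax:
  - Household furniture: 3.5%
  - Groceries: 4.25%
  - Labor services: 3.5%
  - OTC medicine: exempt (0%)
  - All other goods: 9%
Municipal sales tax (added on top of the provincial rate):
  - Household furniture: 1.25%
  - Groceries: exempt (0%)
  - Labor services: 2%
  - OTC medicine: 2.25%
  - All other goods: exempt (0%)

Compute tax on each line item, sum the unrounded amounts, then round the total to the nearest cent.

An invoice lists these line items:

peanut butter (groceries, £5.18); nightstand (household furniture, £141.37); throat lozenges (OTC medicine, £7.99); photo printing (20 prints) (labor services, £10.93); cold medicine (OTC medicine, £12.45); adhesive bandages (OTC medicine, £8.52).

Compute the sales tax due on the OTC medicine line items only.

Throat lozenges £7.99: OTC medicine → 0% + 2.25% municipal = 2.25% → £0.179775
Cold medicine £12.45: OTC medicine → 0% + 2.25% municipal = 2.25% → £0.280125
Adhesive bandages £8.52: OTC medicine → 0% + 2.25% municipal = 2.25% → £0.1917
Tax on OTC medicine: unrounded sum = £0.6516 → £0.65

£0.65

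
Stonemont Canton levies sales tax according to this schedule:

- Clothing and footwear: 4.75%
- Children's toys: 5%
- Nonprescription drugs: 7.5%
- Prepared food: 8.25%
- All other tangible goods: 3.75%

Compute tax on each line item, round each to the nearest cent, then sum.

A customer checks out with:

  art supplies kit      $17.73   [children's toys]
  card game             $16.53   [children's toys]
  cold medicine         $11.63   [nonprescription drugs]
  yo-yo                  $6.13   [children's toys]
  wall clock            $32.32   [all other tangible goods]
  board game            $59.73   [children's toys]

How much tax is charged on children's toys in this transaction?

$5.02

Art supplies kit $17.73: children's toys → 5% → $0.89
Card game $16.53: children's toys → 5% → $0.83
Yo-yo $6.13: children's toys → 5% → $0.31
Board game $59.73: children's toys → 5% → $2.99
Tax on children's toys = $0.89 + $0.83 + $0.31 + $2.99 = $5.02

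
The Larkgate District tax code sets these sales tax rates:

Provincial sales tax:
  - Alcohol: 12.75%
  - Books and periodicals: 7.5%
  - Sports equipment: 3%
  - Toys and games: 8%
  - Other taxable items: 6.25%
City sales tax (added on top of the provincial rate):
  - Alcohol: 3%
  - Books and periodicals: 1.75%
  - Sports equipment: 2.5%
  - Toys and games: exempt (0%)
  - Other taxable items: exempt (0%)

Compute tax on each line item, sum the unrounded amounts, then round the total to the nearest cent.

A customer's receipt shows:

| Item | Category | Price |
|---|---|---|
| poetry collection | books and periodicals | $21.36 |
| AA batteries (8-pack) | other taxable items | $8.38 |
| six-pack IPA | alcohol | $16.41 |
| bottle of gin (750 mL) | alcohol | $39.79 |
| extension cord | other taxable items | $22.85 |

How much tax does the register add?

$12.78

Poetry collection $21.36: books and periodicals → 7.5% + 1.75% city = 9.25% → $1.9758
AA batteries (8-pack) $8.38: other taxable items → 6.25% + 0% city = 6.25% → $0.52375
Six-pack IPA $16.41: alcohol → 12.75% + 3% city = 15.75% → $2.584575
Bottle of gin (750 mL) $39.79: alcohol → 12.75% + 3% city = 15.75% → $6.266925
Extension cord $22.85: other taxable items → 6.25% + 0% city = 6.25% → $1.428125
Unrounded tax sum = $12.779175 → $12.78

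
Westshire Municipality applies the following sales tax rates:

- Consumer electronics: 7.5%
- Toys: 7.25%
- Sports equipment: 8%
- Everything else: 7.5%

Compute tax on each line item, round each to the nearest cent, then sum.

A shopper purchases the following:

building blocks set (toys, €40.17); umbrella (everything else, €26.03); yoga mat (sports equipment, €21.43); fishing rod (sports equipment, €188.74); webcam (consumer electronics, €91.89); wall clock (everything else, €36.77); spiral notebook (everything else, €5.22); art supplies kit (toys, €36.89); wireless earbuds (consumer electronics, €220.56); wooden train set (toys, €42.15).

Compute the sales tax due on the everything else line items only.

€5.10

Umbrella €26.03: everything else → 7.5% → €1.95
Wall clock €36.77: everything else → 7.5% → €2.76
Spiral notebook €5.22: everything else → 7.5% → €0.39
Tax on everything else = €1.95 + €2.76 + €0.39 = €5.10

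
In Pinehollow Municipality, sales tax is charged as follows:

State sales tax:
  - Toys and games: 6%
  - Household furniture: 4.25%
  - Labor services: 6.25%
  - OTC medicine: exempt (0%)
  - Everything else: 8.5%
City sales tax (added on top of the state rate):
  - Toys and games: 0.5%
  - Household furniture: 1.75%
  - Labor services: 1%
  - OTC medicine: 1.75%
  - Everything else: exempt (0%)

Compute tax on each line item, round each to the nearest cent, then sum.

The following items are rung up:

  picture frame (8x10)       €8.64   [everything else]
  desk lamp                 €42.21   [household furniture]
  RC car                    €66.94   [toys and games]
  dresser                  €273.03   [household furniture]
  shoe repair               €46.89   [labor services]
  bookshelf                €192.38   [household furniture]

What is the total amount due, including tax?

Picture frame (8x10) €8.64: everything else → 8.5% + 0% city = 8.5% → €0.73
Desk lamp €42.21: household furniture → 4.25% + 1.75% city = 6% → €2.53
RC car €66.94: toys and games → 6% + 0.5% city = 6.5% → €4.35
Dresser €273.03: household furniture → 4.25% + 1.75% city = 6% → €16.38
Shoe repair €46.89: labor services → 6.25% + 1% city = 7.25% → €3.40
Bookshelf €192.38: household furniture → 4.25% + 1.75% city = 6% → €11.54
Subtotal = €630.09; tax = €38.93; total due = €669.02

€669.02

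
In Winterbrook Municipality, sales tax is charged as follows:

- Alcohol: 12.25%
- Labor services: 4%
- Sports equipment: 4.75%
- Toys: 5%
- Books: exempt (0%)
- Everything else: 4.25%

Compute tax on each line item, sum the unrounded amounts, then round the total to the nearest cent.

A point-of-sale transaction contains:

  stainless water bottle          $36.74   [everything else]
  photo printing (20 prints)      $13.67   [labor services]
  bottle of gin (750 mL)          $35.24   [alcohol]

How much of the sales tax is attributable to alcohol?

$4.32

Bottle of gin (750 mL) $35.24: alcohol → 12.25% → $4.3169
Tax on alcohol: unrounded sum = $4.3169 → $4.32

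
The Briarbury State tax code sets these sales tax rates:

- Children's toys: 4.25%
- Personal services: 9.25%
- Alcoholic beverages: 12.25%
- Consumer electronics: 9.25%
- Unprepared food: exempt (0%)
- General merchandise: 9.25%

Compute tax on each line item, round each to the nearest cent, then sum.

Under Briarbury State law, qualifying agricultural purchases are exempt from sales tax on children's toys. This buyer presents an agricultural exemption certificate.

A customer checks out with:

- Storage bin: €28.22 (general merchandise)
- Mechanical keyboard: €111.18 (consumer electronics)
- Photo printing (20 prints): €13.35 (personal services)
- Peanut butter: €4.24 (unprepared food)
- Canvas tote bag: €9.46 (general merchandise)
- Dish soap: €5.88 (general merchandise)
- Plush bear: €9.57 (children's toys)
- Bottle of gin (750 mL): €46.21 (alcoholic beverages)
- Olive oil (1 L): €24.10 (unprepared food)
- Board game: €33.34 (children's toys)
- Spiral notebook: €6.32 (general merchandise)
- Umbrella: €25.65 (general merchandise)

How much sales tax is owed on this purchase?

Storage bin €28.22: general merchandise → 9.25% → €2.61
Mechanical keyboard €111.18: consumer electronics → 9.25% → €10.28
Photo printing (20 prints) €13.35: personal services → 9.25% → €1.23
Peanut butter €4.24: unprepared food → 0% → €0.00
Canvas tote bag €9.46: general merchandise → 9.25% → €0.88
Dish soap €5.88: general merchandise → 9.25% → €0.54
Plush bear €9.57: children's toys, buyer-exempt → 0% → €0.00
Bottle of gin (750 mL) €46.21: alcoholic beverages → 12.25% → €5.66
Olive oil (1 L) €24.10: unprepared food → 0% → €0.00
Board game €33.34: children's toys, buyer-exempt → 0% → €0.00
Spiral notebook €6.32: general merchandise → 9.25% → €0.58
Umbrella €25.65: general merchandise → 9.25% → €2.37
Total tax = €2.61 + €10.28 + €1.23 + €0.88 + €0.54 + €5.66 + €0.58 + €2.37 = €24.15

€24.15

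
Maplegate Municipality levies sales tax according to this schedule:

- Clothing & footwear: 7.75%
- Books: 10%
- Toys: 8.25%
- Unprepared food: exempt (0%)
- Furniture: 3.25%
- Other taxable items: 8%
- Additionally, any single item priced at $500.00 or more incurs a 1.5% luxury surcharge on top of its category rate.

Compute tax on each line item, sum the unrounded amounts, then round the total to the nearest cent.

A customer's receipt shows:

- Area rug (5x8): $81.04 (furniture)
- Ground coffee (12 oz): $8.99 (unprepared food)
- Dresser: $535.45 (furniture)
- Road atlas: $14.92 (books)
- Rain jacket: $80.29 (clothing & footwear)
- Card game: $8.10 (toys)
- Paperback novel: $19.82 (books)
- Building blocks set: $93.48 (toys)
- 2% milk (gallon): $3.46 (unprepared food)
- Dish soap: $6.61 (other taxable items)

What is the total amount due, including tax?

Area rug (5x8) $81.04: furniture → 3.25% → $2.6338
Ground coffee (12 oz) $8.99: unprepared food → 0% → $0.00
Dresser $535.45: furniture → 3.25% + 1.5% surcharge = 4.75% → $25.433875
Road atlas $14.92: books → 10% → $1.492
Rain jacket $80.29: clothing & footwear → 7.75% → $6.222475
Card game $8.10: toys → 8.25% → $0.66825
Paperback novel $19.82: books → 10% → $1.982
Building blocks set $93.48: toys → 8.25% → $7.7121
2% milk (gallon) $3.46: unprepared food → 0% → $0.00
Dish soap $6.61: other taxable items → 8% → $0.5288
Subtotal = $852.16; unrounded tax = $46.6733 → $46.67; total due = $898.83

$898.83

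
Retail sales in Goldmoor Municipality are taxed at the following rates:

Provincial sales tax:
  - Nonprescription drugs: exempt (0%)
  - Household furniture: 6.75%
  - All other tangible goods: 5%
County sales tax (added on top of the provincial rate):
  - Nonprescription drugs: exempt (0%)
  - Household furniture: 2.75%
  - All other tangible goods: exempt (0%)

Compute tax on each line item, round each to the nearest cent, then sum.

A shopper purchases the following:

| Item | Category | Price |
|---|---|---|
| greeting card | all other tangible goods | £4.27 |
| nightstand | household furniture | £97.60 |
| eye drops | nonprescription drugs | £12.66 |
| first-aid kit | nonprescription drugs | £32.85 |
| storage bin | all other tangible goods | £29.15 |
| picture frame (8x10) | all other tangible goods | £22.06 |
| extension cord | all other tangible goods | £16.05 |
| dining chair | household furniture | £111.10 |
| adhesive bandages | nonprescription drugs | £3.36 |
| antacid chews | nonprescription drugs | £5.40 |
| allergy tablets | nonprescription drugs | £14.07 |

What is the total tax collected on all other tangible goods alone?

Greeting card £4.27: all other tangible goods → 5% + 0% county = 5% → £0.21
Storage bin £29.15: all other tangible goods → 5% + 0% county = 5% → £1.46
Picture frame (8x10) £22.06: all other tangible goods → 5% + 0% county = 5% → £1.10
Extension cord £16.05: all other tangible goods → 5% + 0% county = 5% → £0.80
Tax on all other tangible goods = £0.21 + £1.46 + £1.10 + £0.80 = £3.57

£3.57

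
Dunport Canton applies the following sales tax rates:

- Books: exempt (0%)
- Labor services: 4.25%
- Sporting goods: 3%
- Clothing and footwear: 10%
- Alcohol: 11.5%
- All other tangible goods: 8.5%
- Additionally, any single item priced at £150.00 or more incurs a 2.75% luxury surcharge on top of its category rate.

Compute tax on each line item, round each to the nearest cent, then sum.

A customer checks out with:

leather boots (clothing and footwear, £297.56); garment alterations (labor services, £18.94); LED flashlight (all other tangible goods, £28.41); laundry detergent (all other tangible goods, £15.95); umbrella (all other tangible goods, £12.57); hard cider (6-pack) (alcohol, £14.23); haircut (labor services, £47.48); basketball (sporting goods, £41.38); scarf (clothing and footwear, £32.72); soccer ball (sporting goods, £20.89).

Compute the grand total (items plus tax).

Leather boots £297.56: clothing and footwear → 10% + 2.75% surcharge = 12.75% → £37.94
Garment alterations £18.94: labor services → 4.25% → £0.80
LED flashlight £28.41: all other tangible goods → 8.5% → £2.41
Laundry detergent £15.95: all other tangible goods → 8.5% → £1.36
Umbrella £12.57: all other tangible goods → 8.5% → £1.07
Hard cider (6-pack) £14.23: alcohol → 11.5% → £1.64
Haircut £47.48: labor services → 4.25% → £2.02
Basketball £41.38: sporting goods → 3% → £1.24
Scarf £32.72: clothing and footwear → 10% → £3.27
Soccer ball £20.89: sporting goods → 3% → £0.63
Subtotal = £530.13; tax = £52.38; total due = £582.51

£582.51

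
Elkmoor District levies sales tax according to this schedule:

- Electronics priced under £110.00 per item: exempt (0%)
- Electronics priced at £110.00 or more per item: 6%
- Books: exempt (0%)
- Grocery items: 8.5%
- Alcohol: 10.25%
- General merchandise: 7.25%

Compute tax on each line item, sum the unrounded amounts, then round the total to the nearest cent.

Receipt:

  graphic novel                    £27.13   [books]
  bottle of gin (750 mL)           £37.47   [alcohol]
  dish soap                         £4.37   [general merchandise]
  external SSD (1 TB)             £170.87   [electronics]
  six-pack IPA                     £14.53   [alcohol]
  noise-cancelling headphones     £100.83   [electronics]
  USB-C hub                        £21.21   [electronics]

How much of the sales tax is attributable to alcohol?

Bottle of gin (750 mL) £37.47: alcohol → 10.25% → £3.840675
Six-pack IPA £14.53: alcohol → 10.25% → £1.489325
Tax on alcohol: unrounded sum = £5.33 → £5.33

£5.33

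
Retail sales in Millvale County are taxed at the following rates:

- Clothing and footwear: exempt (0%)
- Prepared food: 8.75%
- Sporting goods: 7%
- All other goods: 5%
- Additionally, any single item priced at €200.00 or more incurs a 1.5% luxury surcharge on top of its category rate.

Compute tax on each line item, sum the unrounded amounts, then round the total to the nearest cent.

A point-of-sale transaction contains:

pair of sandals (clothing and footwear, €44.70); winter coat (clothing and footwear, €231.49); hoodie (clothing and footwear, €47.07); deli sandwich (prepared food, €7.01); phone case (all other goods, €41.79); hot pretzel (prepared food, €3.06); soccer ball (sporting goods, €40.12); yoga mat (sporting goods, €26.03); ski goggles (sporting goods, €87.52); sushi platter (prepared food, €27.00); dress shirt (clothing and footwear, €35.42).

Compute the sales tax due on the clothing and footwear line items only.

€3.47

Pair of sandals €44.70: clothing and footwear → 0% → €0.00
Winter coat €231.49: clothing and footwear → 0% + 1.5% surcharge = 1.5% → €3.47235
Hoodie €47.07: clothing and footwear → 0% → €0.00
Dress shirt €35.42: clothing and footwear → 0% → €0.00
Tax on clothing and footwear: unrounded sum = €3.47235 → €3.47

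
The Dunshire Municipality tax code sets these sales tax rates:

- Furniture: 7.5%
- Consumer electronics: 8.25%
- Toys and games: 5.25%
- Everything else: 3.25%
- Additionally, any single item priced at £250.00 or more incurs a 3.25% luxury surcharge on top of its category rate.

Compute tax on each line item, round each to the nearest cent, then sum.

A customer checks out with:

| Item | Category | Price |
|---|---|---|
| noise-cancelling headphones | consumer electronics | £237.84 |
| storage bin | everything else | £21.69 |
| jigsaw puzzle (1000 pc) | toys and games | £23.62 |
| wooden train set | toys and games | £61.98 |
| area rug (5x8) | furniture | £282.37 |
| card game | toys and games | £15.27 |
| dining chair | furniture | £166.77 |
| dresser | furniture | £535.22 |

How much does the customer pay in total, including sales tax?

£1470.77

Noise-cancelling headphones £237.84: consumer electronics → 8.25% → £19.62
Storage bin £21.69: everything else → 3.25% → £0.70
Jigsaw puzzle (1000 pc) £23.62: toys and games → 5.25% → £1.24
Wooden train set £61.98: toys and games → 5.25% → £3.25
Area rug (5x8) £282.37: furniture → 7.5% + 3.25% surcharge = 10.75% → £30.35
Card game £15.27: toys and games → 5.25% → £0.80
Dining chair £166.77: furniture → 7.5% → £12.51
Dresser £535.22: furniture → 7.5% + 3.25% surcharge = 10.75% → £57.54
Subtotal = £1344.76; tax = £126.01; total due = £1470.77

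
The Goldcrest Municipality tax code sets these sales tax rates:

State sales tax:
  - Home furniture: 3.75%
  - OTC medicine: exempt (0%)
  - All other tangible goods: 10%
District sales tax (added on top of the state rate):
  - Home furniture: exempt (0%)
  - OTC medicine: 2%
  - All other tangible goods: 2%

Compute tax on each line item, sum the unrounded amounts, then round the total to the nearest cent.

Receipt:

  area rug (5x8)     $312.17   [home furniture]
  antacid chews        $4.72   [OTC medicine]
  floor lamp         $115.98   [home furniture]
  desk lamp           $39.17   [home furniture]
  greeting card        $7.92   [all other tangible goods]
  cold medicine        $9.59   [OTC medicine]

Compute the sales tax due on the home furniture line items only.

$17.52

Area rug (5x8) $312.17: home furniture → 3.75% + 0% district = 3.75% → $11.706375
Floor lamp $115.98: home furniture → 3.75% + 0% district = 3.75% → $4.34925
Desk lamp $39.17: home furniture → 3.75% + 0% district = 3.75% → $1.468875
Tax on home furniture: unrounded sum = $17.5245 → $17.52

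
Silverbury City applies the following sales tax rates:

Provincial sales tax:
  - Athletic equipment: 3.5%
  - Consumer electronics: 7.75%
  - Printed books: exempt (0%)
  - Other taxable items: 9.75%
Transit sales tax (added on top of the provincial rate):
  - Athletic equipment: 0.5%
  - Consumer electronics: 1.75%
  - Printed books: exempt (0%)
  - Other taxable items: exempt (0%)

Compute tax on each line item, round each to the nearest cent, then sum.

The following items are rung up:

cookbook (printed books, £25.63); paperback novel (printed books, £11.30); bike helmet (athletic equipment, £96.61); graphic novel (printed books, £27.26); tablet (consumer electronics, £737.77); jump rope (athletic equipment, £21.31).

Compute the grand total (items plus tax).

£994.68

Cookbook £25.63: printed books → 0% + 0% transit = 0% → £0.00
Paperback novel £11.30: printed books → 0% + 0% transit = 0% → £0.00
Bike helmet £96.61: athletic equipment → 3.5% + 0.5% transit = 4% → £3.86
Graphic novel £27.26: printed books → 0% + 0% transit = 0% → £0.00
Tablet £737.77: consumer electronics → 7.75% + 1.75% transit = 9.5% → £70.09
Jump rope £21.31: athletic equipment → 3.5% + 0.5% transit = 4% → £0.85
Subtotal = £919.88; tax = £74.80; total due = £994.68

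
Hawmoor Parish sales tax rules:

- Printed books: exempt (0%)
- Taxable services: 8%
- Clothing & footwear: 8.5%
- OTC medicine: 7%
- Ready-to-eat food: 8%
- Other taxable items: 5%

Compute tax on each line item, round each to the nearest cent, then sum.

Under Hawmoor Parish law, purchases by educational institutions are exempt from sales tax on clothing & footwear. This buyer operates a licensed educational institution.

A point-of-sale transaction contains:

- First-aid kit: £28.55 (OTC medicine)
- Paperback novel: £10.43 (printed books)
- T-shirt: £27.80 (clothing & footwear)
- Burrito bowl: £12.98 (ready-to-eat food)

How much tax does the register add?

First-aid kit £28.55: OTC medicine → 7% → £2.00
Paperback novel £10.43: printed books → 0% → £0.00
T-shirt £27.80: clothing & footwear, buyer-exempt → 0% → £0.00
Burrito bowl £12.98: ready-to-eat food → 8% → £1.04
Total tax = £2.00 + £1.04 = £3.04

£3.04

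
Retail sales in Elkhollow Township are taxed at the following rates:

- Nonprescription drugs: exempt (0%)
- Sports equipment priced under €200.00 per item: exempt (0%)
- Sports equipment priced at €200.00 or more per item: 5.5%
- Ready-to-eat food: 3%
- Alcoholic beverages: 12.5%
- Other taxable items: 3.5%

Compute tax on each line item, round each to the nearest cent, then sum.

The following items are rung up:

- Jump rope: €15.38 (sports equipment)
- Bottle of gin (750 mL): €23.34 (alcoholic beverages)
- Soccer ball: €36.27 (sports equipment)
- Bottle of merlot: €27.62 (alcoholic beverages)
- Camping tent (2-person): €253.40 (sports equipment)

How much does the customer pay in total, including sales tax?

Jump rope €15.38: sports equipment, under €200.00 → 0% → €0.00
Bottle of gin (750 mL) €23.34: alcoholic beverages → 12.5% → €2.92
Soccer ball €36.27: sports equipment, under €200.00 → 0% → €0.00
Bottle of merlot €27.62: alcoholic beverages → 12.5% → €3.45
Camping tent (2-person) €253.40: sports equipment, €200.00 or more → 5.5% → €13.94
Subtotal = €356.01; tax = €20.31; total due = €376.32

€376.32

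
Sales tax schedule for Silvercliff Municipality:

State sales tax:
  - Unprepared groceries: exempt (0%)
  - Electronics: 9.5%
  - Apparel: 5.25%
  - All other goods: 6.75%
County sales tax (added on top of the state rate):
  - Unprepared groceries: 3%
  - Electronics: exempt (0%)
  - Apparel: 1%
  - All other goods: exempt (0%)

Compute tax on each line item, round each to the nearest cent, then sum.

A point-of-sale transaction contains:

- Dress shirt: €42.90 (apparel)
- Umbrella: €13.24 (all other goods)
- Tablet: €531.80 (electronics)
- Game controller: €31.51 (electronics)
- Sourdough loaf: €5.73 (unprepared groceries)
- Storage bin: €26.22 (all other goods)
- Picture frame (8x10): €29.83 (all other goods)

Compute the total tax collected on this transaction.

Dress shirt €42.90: apparel → 5.25% + 1% county = 6.25% → €2.68
Umbrella €13.24: all other goods → 6.75% + 0% county = 6.75% → €0.89
Tablet €531.80: electronics → 9.5% + 0% county = 9.5% → €50.52
Game controller €31.51: electronics → 9.5% + 0% county = 9.5% → €2.99
Sourdough loaf €5.73: unprepared groceries → 0% + 3% county = 3% → €0.17
Storage bin €26.22: all other goods → 6.75% + 0% county = 6.75% → €1.77
Picture frame (8x10) €29.83: all other goods → 6.75% + 0% county = 6.75% → €2.01
Total tax = €2.68 + €0.89 + €50.52 + €2.99 + €0.17 + €1.77 + €2.01 = €61.03

€61.03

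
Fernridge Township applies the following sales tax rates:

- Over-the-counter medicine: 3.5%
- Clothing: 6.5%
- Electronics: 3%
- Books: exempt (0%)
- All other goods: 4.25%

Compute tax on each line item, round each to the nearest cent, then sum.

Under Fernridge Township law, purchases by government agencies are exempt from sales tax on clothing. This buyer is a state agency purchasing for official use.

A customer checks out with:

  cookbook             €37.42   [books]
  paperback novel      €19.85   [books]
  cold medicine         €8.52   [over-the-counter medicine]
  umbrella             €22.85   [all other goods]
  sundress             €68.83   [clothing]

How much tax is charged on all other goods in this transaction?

€0.97

Umbrella €22.85: all other goods → 4.25% → €0.97
Tax on all other goods = €0.97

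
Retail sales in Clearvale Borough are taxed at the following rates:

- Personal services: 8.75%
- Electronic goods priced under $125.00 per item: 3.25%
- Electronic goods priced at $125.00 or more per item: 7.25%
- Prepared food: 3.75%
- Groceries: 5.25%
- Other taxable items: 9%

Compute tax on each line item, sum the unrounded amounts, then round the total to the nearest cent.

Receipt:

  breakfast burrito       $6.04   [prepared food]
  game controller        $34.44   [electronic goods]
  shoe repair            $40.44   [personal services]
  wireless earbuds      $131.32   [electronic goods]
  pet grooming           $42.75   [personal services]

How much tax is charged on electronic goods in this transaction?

$10.64

Game controller $34.44: electronic goods, under $125.00 → 3.25% → $1.1193
Wireless earbuds $131.32: electronic goods, $125.00 or more → 7.25% → $9.5207
Tax on electronic goods: unrounded sum = $10.64 → $10.64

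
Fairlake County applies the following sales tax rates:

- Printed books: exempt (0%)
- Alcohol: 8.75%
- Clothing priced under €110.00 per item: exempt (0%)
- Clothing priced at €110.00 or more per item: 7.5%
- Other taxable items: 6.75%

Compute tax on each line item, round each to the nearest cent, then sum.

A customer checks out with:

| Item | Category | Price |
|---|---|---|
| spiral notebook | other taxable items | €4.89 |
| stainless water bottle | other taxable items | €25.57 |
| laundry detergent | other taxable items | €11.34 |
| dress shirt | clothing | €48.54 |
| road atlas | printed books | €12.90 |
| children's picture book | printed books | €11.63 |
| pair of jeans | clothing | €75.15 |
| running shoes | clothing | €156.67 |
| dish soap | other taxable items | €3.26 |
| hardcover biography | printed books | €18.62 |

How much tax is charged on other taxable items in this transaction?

€3.05

Spiral notebook €4.89: other taxable items → 6.75% → €0.33
Stainless water bottle €25.57: other taxable items → 6.75% → €1.73
Laundry detergent €11.34: other taxable items → 6.75% → €0.77
Dish soap €3.26: other taxable items → 6.75% → €0.22
Tax on other taxable items = €0.33 + €1.73 + €0.77 + €0.22 = €3.05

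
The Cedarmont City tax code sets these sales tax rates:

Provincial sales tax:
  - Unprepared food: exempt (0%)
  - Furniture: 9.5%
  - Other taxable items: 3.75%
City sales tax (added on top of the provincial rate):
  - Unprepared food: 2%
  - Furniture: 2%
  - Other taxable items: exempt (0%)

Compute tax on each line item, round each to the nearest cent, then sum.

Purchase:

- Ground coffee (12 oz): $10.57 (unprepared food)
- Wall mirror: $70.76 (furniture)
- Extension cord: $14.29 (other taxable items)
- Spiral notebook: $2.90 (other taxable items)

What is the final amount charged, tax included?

$107.52

Ground coffee (12 oz) $10.57: unprepared food → 0% + 2% city = 2% → $0.21
Wall mirror $70.76: furniture → 9.5% + 2% city = 11.5% → $8.14
Extension cord $14.29: other taxable items → 3.75% + 0% city = 3.75% → $0.54
Spiral notebook $2.90: other taxable items → 3.75% + 0% city = 3.75% → $0.11
Subtotal = $98.52; tax = $9.00; total due = $107.52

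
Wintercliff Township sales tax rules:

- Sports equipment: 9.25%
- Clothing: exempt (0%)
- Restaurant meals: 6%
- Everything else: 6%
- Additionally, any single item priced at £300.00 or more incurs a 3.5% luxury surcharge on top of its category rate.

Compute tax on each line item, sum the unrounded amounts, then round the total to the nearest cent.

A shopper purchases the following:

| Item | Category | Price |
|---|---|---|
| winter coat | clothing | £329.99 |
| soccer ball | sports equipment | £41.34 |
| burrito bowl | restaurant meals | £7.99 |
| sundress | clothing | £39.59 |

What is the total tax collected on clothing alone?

Winter coat £329.99: clothing → 0% + 3.5% surcharge = 3.5% → £11.54965
Sundress £39.59: clothing → 0% → £0.00
Tax on clothing: unrounded sum = £11.54965 → £11.55

£11.55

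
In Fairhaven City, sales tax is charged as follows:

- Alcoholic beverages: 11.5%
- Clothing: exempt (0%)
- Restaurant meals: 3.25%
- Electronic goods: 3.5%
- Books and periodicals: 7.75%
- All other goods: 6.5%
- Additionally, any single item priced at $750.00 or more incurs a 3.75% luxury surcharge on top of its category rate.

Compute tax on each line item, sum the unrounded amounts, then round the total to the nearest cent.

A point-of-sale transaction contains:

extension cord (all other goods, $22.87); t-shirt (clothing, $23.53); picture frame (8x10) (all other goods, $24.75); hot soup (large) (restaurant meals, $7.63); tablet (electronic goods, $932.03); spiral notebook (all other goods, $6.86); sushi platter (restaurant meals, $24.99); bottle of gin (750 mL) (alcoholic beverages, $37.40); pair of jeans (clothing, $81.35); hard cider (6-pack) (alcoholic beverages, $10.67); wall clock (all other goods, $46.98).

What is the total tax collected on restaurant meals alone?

$1.06

Hot soup (large) $7.63: restaurant meals → 3.25% → $0.247975
Sushi platter $24.99: restaurant meals → 3.25% → $0.812175
Tax on restaurant meals: unrounded sum = $1.06015 → $1.06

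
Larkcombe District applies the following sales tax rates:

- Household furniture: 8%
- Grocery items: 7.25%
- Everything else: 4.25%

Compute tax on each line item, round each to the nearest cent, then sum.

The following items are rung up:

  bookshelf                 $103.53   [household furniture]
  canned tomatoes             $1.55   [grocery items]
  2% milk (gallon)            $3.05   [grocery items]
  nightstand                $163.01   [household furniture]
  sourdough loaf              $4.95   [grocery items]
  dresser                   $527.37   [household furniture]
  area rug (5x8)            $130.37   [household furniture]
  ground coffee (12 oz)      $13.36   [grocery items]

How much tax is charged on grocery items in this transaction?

$1.66

Canned tomatoes $1.55: grocery items → 7.25% → $0.11
2% milk (gallon) $3.05: grocery items → 7.25% → $0.22
Sourdough loaf $4.95: grocery items → 7.25% → $0.36
Ground coffee (12 oz) $13.36: grocery items → 7.25% → $0.97
Tax on grocery items = $0.11 + $0.22 + $0.36 + $0.97 = $1.66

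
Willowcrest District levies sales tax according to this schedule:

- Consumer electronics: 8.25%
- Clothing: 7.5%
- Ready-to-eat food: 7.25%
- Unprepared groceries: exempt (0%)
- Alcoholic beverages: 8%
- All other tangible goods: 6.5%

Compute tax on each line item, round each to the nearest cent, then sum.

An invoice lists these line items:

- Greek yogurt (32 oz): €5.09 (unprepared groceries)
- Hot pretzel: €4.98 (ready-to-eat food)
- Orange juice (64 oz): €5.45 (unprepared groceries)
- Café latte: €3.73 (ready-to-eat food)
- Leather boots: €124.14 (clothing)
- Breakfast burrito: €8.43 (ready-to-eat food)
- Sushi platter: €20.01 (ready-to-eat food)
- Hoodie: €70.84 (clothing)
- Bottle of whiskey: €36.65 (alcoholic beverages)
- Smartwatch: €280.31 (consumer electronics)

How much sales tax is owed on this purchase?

Greek yogurt (32 oz) €5.09: unprepared groceries → 0% → €0.00
Hot pretzel €4.98: ready-to-eat food → 7.25% → €0.36
Orange juice (64 oz) €5.45: unprepared groceries → 0% → €0.00
Café latte €3.73: ready-to-eat food → 7.25% → €0.27
Leather boots €124.14: clothing → 7.5% → €9.31
Breakfast burrito €8.43: ready-to-eat food → 7.25% → €0.61
Sushi platter €20.01: ready-to-eat food → 7.25% → €1.45
Hoodie €70.84: clothing → 7.5% → €5.31
Bottle of whiskey €36.65: alcoholic beverages → 8% → €2.93
Smartwatch €280.31: consumer electronics → 8.25% → €23.13
Total tax = €0.36 + €0.27 + €9.31 + €0.61 + €1.45 + €5.31 + €2.93 + €23.13 = €43.37

€43.37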